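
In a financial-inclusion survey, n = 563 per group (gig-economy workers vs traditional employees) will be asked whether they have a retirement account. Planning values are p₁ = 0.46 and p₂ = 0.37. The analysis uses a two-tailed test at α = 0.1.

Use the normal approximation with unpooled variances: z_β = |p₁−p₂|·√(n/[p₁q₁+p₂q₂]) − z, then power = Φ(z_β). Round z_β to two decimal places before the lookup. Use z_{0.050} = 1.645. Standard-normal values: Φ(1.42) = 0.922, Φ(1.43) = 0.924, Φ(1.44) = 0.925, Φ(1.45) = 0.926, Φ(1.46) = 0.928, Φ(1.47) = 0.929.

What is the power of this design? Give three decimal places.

Power ≈ 0.924

z_β = |p₁−p₂|·√(n/[p₁q₁+p₂q₂]) − z_{α/2}
    = 0.09 · √(563/0.4815) − 1.645
    = 0.09 · 34.1945 − 1.645
    = 3.0775 − 1.645 = 1.4325 → 1.43
Power = Φ(1.43) = 0.924.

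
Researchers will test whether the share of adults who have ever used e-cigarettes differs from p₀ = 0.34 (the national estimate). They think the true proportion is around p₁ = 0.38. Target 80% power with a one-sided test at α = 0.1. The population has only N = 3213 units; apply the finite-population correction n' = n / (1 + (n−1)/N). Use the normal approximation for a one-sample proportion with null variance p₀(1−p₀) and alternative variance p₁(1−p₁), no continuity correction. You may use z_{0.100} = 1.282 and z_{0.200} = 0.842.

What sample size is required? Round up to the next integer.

n = 538

n = [z_α·√(p₀q₀) + z_β·√(p₁q₁)]² / (p₁ − p₀)²
  = [1.282·√(0.34·0.66) + 0.842·√(0.38·0.62)]² / (0.04)²
  = [1.282·0.4737 + 0.842·0.4854]² / 0.0016
  = [1.0160]² / 0.0016
  = 645.15
Finite-population correction (N = 3213): 645.15 / (1 + (645.15 − 1)/3213) = 537.41.
Round up → n = 538.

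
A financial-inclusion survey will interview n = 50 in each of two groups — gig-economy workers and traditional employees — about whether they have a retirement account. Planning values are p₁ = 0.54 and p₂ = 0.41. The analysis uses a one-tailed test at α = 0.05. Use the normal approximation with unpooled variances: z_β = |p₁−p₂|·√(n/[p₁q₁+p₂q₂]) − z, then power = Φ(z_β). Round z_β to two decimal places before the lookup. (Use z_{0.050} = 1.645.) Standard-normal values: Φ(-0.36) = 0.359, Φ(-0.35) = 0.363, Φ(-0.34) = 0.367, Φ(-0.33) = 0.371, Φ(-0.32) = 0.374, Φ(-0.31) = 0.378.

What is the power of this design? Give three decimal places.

z_β = |p₁−p₂|·√(n/[p₁q₁+p₂q₂]) − z_α
    = 0.13 · √(50/0.4903) − 1.645
    = 0.13 · 10.0984 − 1.645
    = 1.3128 − 1.645 = -0.3322 → -0.33
Power = Φ(-0.33) = 0.371.

Power ≈ 0.371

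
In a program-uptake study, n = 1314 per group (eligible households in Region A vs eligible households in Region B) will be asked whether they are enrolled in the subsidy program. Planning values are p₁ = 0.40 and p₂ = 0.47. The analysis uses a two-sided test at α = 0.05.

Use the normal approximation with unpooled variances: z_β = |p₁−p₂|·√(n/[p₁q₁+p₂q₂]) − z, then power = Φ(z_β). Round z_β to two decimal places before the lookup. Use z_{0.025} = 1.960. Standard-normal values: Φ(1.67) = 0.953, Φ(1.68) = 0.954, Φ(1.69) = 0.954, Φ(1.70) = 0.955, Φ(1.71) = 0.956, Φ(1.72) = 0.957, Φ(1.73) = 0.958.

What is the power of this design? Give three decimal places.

z_β = |p₁−p₂|·√(n/[p₁q₁+p₂q₂]) − z_{α/2}
    = 0.07 · √(1314/0.4891) − 1.960
    = 0.07 · 51.8321 − 1.960
    = 3.6282 − 1.960 = 1.6682 → 1.67
Power = Φ(1.67) = 0.953.

Power ≈ 0.953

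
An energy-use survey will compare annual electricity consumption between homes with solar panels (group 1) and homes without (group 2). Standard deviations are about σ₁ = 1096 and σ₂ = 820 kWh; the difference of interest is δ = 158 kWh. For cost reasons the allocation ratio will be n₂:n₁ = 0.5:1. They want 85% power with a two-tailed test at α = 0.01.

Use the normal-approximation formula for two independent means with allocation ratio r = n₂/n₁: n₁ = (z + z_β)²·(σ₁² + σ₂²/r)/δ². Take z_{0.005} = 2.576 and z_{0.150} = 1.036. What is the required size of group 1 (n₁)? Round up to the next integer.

n₁ = (z_{α/2} + z_β)² · (σ₁² + σ₂²/r) / δ²
   = (2.576 + 1.036)² · (1096² + 820²/0.5) / 158²
   = 13.0465 · (1201216 + 1344800) / 24964
   = 13.0465 · 2546016 / 24964
   = 1330.58
Round up → n₁ = 1331; n₂ = r·n₁ = 0.5 × 1331 = 666.

n₁ = 1331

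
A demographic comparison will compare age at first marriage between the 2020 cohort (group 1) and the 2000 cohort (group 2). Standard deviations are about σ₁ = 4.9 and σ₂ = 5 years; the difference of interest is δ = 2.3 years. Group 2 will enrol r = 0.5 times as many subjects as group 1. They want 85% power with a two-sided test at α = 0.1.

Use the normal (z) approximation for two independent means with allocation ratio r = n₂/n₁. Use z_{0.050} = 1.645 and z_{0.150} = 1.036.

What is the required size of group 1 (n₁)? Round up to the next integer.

n₁ = (z_{α/2} + z_β)² · (σ₁² + σ₂²/r) / δ²
   = (1.645 + 1.036)² · (4.9² + 5²/0.5) / 2.3²
   = 7.1878 · (24.01 + 50) / 5.29
   = 7.1878 · 74.01 / 5.29
   = 100.56
Round up → n₁ = 101; n₂ = r·n₁ = 0.5 × 101 = 51.

n₁ = 101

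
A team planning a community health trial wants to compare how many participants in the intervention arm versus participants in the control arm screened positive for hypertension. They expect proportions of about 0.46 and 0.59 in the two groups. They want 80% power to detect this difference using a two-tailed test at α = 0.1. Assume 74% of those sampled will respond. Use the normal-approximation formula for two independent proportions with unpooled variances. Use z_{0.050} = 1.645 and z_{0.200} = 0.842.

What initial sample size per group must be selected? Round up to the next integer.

n = 243 per group

n = (z_{α/2} + z_β)² · [p₁(1−p₁) + p₂(1−p₂)] / (p₁ − p₂)²
  = (1.645 + 0.842)² · (0.46·0.54 + 0.59·0.41) / (-0.13)²
  = (2.487)² · (0.2484 + 0.2419) / 0.0169
  = 6.1852 · 0.4903 / 0.0169
  = 179.44
Adjust for 74% response: 179.44 / 0.74 = 242.49.
Round up → n = 243 per group.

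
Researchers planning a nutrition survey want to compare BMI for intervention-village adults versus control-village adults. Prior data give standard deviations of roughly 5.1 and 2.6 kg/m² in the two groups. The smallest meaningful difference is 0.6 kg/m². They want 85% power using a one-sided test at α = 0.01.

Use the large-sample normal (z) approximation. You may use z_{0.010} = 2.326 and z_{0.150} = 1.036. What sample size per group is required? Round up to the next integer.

n = 1029 per group

n = (z_α + z_β)² · (σ₁² + σ₂²) / δ²
  = (2.326 + 1.036)² · (5.1² + 2.6² = 32.77) / 0.6²
  = 11.3030 · 32.77 / 0.36
  = 1028.89
Round up → n = 1029 per group.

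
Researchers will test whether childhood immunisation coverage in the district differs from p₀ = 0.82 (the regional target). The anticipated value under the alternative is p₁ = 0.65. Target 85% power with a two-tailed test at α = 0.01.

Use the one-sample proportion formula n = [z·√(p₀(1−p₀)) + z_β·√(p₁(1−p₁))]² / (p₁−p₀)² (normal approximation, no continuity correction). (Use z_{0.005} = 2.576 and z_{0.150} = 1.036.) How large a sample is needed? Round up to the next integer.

n = 77

n = [z_{α/2}·√(p₀q₀) + z_β·√(p₁q₁)]² / (p₁ − p₀)²
  = [2.576·√(0.82·0.18) + 1.036·√(0.65·0.35)]² / (-0.17)²
  = [2.576·0.3842 + 1.036·0.4770]² / 0.0289
  = [1.4838]² / 0.0289
  = 76.18
Round up → n = 77.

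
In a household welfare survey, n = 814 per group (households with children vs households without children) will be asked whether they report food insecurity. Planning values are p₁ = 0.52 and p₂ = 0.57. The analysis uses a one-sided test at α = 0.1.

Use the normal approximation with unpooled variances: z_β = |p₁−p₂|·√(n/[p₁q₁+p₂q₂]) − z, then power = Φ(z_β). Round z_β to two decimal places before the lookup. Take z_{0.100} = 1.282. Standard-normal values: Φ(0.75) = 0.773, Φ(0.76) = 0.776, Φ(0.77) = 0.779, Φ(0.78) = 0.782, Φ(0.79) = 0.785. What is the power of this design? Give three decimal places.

Power ≈ 0.773

z_β = |p₁−p₂|·√(n/[p₁q₁+p₂q₂]) − z_α
    = 0.05 · √(814/0.4947) − 1.282
    = 0.05 · 40.5640 − 1.282
    = 2.0282 − 1.282 = 0.7462 → 0.75
Power = Φ(0.75) = 0.773.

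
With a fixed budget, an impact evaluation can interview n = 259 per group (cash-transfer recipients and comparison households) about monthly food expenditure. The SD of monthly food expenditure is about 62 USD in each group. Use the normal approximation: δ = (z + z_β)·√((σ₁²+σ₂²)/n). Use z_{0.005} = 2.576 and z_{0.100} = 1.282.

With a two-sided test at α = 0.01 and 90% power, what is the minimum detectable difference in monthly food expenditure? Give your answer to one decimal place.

δ = (z_{α/2} + z_β) · √((σ₁²+σ₂²)/n)
  = (2.576 + 1.282) · √(7688/259)
  = 3.858 · √29.6834
  = 3.858 · 5.4482
  = 21.0193

Minimum detectable difference ≈ 21.0 USD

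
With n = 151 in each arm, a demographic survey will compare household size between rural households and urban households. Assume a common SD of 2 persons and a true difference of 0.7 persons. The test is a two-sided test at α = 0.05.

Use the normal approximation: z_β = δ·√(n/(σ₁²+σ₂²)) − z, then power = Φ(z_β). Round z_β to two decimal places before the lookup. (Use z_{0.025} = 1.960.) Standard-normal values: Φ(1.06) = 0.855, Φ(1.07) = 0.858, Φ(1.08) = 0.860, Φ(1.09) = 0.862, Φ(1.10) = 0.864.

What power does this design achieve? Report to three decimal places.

z_β = δ·√(n/(σ₁²+σ₂²)) − z_{α/2}
    = 0.7 · √(151/8) − 1.960
    = 0.7 · 4.34454 − 1.960
    = 3.0412 − 1.960 = 1.0812 → 1.08
Power = Φ(1.08) = 0.860.

Power ≈ 0.860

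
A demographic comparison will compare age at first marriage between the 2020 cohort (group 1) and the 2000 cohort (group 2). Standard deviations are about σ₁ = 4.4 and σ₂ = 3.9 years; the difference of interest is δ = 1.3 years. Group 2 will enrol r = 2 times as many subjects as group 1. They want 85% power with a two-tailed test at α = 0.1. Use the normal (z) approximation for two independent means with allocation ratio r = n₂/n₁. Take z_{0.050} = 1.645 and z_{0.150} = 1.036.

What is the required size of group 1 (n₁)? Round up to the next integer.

n₁ = (z_{α/2} + z_β)² · (σ₁² + σ₂²/r) / δ²
   = (1.645 + 1.036)² · (4.4² + 3.9²/2) / 1.3²
   = 7.1878 · (19.36 + 7.605) / 1.69
   = 7.1878 · 26.965 / 1.69
   = 114.69
Round up → n₁ = 115; n₂ = r·n₁ = 2 × 115 = 230.

n₁ = 115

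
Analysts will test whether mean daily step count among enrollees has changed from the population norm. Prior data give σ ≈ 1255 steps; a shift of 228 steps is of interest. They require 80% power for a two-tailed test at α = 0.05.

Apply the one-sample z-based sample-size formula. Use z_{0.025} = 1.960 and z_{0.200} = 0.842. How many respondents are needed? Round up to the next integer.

n = (z_{α/2} + z_β)² · σ² / δ²
  = (1.960 + 0.842)² · 1255² / 228²
  = 7.8512 · 1575025 / 51984
  = 237.88
Round up → n = 238.

n = 238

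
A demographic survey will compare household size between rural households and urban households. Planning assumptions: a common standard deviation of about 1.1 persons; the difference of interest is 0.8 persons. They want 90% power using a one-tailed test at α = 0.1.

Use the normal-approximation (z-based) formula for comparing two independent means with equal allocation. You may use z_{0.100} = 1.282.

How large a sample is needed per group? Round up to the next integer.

n = (z_α + z_β)² · (σ₁² + σ₂²) / δ²
  = (1.282 + 1.282)² · (2·1.1² = 2.42) / 0.8²
  = 6.5741 · 2.42 / 0.64
  = 24.86
Round up → n = 25 per group.

n = 25 per group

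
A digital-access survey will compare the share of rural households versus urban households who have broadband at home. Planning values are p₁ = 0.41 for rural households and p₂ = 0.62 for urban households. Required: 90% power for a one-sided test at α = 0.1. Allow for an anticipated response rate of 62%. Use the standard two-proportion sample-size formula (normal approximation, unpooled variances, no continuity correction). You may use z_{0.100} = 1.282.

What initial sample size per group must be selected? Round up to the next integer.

n = 115 per group

n = (z_α + z_β)² · [p₁(1−p₁) + p₂(1−p₂)] / (p₁ − p₂)²
  = (1.282 + 1.282)² · (0.41·0.59 + 0.62·0.38) / (-0.21)²
  = (2.564)² · (0.2419 + 0.2356) / 0.0441
  = 6.5741 · 0.4775 / 0.0441
  = 71.18
Adjust for 62% response: 71.18 / 0.62 = 114.81.
Round up → n = 115 per group.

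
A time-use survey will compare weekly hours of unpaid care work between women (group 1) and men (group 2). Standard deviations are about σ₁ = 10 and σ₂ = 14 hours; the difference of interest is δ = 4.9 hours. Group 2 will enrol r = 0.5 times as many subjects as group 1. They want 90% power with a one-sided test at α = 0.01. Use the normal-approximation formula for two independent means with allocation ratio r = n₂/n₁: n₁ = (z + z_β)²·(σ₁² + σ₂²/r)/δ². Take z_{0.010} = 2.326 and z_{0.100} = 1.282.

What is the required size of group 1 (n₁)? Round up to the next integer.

n₁ = 267

n₁ = (z_α + z_β)² · (σ₁² + σ₂²/r) / δ²
   = (2.326 + 1.282)² · (10² + 14²/0.5) / 4.9²
   = 13.0177 · (100 + 392) / 24.01
   = 13.0177 · 492 / 24.01
   = 266.75
Round up → n₁ = 267; n₂ = r·n₁ = 0.5 × 267 = 134.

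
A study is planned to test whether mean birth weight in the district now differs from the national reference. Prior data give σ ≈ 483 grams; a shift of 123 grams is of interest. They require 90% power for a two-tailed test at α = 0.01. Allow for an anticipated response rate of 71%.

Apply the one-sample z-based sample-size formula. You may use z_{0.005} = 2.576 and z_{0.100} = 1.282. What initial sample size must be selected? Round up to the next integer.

n = (z_{α/2} + z_β)² · σ² / δ²
  = (2.576 + 1.282)² · 483² / 123²
  = 14.8842 · 233289 / 15129
  = 229.51
Adjust for 71% response: 229.51 / 0.71 = 323.26.
Round up → n = 324.

n = 324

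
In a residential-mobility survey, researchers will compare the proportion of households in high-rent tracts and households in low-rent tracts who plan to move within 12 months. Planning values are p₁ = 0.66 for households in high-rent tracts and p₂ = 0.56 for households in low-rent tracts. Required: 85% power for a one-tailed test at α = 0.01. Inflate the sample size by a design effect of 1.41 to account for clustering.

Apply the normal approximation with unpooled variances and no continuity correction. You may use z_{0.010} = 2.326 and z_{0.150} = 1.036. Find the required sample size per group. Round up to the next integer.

n = (z_α + z_β)² · [p₁(1−p₁) + p₂(1−p₂)] / (p₁ − p₂)²
  = (2.326 + 1.036)² · (0.66·0.34 + 0.56·0.44) / (0.10)²
  = (3.362)² · (0.2244 + 0.2464) / 0.0100
  = 11.3030 · 0.4708 / 0.0100
  = 532.15
Design effect: 1.41 × 532.15 = 750.33.
Round up → n = 751 per group.

n = 751 per group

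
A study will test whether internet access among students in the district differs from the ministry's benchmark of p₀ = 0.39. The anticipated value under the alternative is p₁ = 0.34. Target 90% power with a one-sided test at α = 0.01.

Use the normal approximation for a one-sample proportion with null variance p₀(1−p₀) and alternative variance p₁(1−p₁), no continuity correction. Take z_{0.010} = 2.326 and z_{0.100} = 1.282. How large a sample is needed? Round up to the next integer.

n = 1214

n = [z_α·√(p₀q₀) + z_β·√(p₁q₁)]² / (p₁ − p₀)²
  = [2.326·√(0.39·0.61) + 1.282·√(0.34·0.66)]² / (-0.05)²
  = [2.326·0.4877 + 1.282·0.4737]² / 0.0025
  = [1.7418]² / 0.0025
  = 1213.55
Round up → n = 1214.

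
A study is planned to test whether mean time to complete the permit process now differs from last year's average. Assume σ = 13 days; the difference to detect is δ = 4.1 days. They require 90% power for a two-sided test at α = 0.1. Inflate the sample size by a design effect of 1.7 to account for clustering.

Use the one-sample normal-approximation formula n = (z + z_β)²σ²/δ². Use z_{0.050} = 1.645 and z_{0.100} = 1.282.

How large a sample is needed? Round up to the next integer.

n = 147

n = (z_{α/2} + z_β)² · σ² / δ²
  = (1.645 + 1.282)² · 13² / 4.1²
  = 8.5673 · 169 / 16.81
  = 86.13
Design effect: 1.7 × 86.13 = 146.42.
Round up → n = 147.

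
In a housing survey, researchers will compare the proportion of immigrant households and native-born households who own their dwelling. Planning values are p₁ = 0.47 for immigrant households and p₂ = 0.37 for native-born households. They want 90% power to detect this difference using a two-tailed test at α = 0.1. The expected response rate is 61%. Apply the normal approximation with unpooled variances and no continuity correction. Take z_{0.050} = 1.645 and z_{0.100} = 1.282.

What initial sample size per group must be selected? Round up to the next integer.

n = 678 per group

n = (z_{α/2} + z_β)² · [p₁(1−p₁) + p₂(1−p₂)] / (p₁ − p₂)²
  = (1.645 + 1.282)² · (0.47·0.53 + 0.37·0.63) / (0.10)²
  = (2.927)² · (0.2491 + 0.2331) / 0.0100
  = 8.5673 · 0.4822 / 0.0100
  = 413.12
Adjust for 61% response: 413.12 / 0.61 = 677.24.
Round up → n = 678 per group.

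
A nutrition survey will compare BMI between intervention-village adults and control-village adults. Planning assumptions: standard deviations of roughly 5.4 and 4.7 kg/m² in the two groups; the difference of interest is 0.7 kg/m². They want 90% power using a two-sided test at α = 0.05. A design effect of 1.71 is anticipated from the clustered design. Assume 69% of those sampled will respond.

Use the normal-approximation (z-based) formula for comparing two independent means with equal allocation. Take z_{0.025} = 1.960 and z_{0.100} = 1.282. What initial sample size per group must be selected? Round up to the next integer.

n = 2725 per group

n = (z_{α/2} + z_β)² · (σ₁² + σ₂²) / δ²
  = (1.960 + 1.282)² · (5.4² + 4.7² = 51.25) / 0.7²
  = 10.5106 · 51.25 / 0.49
  = 1099.32
Design effect: 1.71 × 1099.32 = 1879.84.
Adjust for 69% response: 1879.84 / 0.69 = 2724.40.
Round up → n = 2725 per group.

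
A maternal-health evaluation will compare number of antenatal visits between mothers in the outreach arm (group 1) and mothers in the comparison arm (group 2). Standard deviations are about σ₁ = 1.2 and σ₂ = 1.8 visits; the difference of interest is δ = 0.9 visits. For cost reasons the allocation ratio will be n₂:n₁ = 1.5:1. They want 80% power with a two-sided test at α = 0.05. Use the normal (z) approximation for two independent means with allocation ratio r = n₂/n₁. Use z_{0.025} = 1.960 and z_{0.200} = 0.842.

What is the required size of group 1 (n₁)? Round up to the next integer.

n₁ = (z_{α/2} + z_β)² · (σ₁² + σ₂²/r) / δ²
   = (1.960 + 0.842)² · (1.2² + 1.8²/1.5) / 0.9²
   = 7.8512 · (1.44 + 2.16) / 0.81
   = 7.8512 · 3.6 / 0.81
   = 34.89
Round up → n₁ = 35; n₂ = r·n₁ = 1.5 × 35 = 53.

n₁ = 35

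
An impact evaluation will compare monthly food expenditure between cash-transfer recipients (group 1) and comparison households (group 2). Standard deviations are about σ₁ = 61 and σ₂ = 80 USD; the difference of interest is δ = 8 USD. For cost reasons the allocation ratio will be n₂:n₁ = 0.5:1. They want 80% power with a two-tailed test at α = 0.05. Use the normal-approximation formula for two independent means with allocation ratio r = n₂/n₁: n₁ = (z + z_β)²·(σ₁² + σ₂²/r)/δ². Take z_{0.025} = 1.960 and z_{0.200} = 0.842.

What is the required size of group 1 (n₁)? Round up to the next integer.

n₁ = 2027

n₁ = (z_{α/2} + z_β)² · (σ₁² + σ₂²/r) / δ²
   = (1.960 + 0.842)² · (61² + 80²/0.5) / 8²
   = 7.8512 · (3721 + 12800) / 64
   = 7.8512 · 16521 / 64
   = 2026.71
Round up → n₁ = 2027; n₂ = r·n₁ = 0.5 × 2027 = 1014.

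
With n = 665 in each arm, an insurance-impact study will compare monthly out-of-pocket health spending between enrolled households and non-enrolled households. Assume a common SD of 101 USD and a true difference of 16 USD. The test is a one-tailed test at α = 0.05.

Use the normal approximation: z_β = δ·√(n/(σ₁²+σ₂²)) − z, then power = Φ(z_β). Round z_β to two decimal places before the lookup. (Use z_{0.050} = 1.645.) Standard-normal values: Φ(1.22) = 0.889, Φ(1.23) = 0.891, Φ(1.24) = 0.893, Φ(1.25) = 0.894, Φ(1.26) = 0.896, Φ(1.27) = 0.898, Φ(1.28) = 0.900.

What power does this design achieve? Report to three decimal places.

z_β = δ·√(n/(σ₁²+σ₂²)) − z_α
    = 16 · √(665/20402) − 1.645
    = 16 · 0.18054 − 1.645
    = 2.8886 − 1.645 = 1.2436 → 1.24
Power = Φ(1.24) = 0.893.

Power ≈ 0.893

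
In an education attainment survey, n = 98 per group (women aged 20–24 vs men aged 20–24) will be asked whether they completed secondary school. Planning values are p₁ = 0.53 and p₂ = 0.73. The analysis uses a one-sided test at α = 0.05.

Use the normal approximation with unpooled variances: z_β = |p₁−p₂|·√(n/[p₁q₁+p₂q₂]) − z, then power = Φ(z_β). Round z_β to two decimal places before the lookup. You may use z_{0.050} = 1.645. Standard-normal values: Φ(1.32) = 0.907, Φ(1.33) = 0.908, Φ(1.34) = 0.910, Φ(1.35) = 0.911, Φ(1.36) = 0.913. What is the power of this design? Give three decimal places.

z_β = |p₁−p₂|·√(n/[p₁q₁+p₂q₂]) − z_α
    = 0.20 · √(98/0.4462) − 1.645
    = 0.20 · 14.8200 − 1.645
    = 2.9640 − 1.645 = 1.3190 → 1.32
Power = Φ(1.32) = 0.907.

Power ≈ 0.907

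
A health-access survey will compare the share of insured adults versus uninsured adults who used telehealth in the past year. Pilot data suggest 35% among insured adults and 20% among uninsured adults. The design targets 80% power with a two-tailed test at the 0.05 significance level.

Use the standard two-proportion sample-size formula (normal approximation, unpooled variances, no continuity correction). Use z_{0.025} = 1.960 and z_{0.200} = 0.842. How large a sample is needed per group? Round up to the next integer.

n = (z_{α/2} + z_β)² · [p₁(1−p₁) + p₂(1−p₂)] / (p₁ − p₂)²
  = (1.960 + 0.842)² · (0.35·0.65 + 0.20·0.80) / (0.15)²
  = (2.802)² · (0.2275 + 0.1600) / 0.0225
  = 7.8512 · 0.3875 / 0.0225
  = 135.22
Round up → n = 136 per group.

n = 136 per group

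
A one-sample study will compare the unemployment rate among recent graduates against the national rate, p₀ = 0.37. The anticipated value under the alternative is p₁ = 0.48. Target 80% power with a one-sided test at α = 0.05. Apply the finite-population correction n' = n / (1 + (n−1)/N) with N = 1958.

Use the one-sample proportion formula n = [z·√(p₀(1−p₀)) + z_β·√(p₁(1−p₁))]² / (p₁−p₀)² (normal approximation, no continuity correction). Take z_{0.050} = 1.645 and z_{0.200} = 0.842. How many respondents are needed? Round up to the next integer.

n = [z_α·√(p₀q₀) + z_β·√(p₁q₁)]² / (p₁ − p₀)²
  = [1.645·√(0.37·0.63) + 0.842·√(0.48·0.52)]² / (0.11)²
  = [1.645·0.4828 + 0.842·0.4996]² / 0.0121
  = [1.2149]² / 0.0121
  = 121.98
Finite-population correction (N = 1958): 121.98 / (1 + (121.98 − 1)/1958) = 114.88.
Round up → n = 115.

n = 115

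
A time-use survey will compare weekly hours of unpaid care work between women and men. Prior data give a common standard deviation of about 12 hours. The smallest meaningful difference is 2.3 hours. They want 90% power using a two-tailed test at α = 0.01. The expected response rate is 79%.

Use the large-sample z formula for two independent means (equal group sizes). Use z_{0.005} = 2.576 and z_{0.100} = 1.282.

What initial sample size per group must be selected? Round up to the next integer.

n = (z_{α/2} + z_β)² · (σ₁² + σ₂²) / δ²
  = (2.576 + 1.282)² · (2·12² = 288) / 2.3²
  = 14.8842 · 288 / 5.29
  = 810.33
Adjust for 79% response: 810.33 / 0.79 = 1025.73.
Round up → n = 1026 per group.

n = 1026 per group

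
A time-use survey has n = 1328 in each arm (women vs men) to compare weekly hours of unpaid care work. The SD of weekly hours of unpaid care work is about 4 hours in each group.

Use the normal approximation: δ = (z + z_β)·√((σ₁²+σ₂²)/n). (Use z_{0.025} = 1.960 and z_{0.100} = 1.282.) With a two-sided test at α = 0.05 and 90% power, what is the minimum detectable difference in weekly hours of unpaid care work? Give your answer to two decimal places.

Minimum detectable difference ≈ 0.50 hours

δ = (z_{α/2} + z_β) · √((σ₁²+σ₂²)/n)
  = (1.960 + 1.282) · √(32/1328)
  = 3.242 · √0.0241
  = 3.242 · 0.1552
  = 0.5033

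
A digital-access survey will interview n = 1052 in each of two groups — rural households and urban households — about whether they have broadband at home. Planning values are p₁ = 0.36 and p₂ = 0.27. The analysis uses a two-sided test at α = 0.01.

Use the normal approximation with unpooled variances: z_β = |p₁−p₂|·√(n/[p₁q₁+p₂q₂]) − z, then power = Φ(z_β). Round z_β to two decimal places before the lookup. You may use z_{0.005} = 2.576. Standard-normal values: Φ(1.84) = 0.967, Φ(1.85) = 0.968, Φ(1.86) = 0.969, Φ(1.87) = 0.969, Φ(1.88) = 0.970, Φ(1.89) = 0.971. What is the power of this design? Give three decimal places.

Power ≈ 0.971

z_β = |p₁−p₂|·√(n/[p₁q₁+p₂q₂]) − z_{α/2}
    = 0.09 · √(1052/0.4275) − 2.576
    = 0.09 · 49.6066 − 2.576
    = 4.4646 − 2.576 = 1.8886 → 1.89
Power = Φ(1.89) = 0.971.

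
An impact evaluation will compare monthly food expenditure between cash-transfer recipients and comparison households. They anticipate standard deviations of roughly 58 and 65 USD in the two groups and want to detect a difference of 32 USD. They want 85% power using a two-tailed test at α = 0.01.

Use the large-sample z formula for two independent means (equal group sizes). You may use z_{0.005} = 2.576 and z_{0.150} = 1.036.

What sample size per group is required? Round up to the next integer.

n = (z_{α/2} + z_β)² · (σ₁² + σ₂²) / δ²
  = (2.576 + 1.036)² · (58² + 65² = 7589) / 32²
  = 13.0465 · 7589 / 1024
  = 96.69
Round up → n = 97 per group.

n = 97 per group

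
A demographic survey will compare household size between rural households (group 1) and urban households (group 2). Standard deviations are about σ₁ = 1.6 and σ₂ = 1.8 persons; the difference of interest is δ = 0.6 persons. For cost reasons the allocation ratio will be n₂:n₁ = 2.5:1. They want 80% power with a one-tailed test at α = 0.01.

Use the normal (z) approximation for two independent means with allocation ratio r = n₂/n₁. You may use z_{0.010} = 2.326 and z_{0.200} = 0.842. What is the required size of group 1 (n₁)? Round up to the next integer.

n₁ = (z_α + z_β)² · (σ₁² + σ₂²/r) / δ²
   = (2.326 + 0.842)² · (1.6² + 1.8²/2.5) / 0.6²
   = 10.0362 · (2.56 + 1.296) / 0.36
   = 10.0362 · 3.856 / 0.36
   = 107.50
Round up → n₁ = 108; n₂ = r·n₁ = 2.5 × 108 = 270.

n₁ = 108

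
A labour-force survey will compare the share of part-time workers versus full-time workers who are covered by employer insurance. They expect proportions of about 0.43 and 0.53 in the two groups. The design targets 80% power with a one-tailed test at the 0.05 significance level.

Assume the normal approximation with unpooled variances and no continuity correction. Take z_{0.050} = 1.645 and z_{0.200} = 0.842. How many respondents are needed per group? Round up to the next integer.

n = (z_α + z_β)² · [p₁(1−p₁) + p₂(1−p₂)] / (p₁ − p₂)²
  = (1.645 + 0.842)² · (0.43·0.57 + 0.53·0.47) / (-0.10)²
  = (2.487)² · (0.2451 + 0.2491) / 0.0100
  = 6.1852 · 0.4942 / 0.0100
  = 305.67
Round up → n = 306 per group.

n = 306 per group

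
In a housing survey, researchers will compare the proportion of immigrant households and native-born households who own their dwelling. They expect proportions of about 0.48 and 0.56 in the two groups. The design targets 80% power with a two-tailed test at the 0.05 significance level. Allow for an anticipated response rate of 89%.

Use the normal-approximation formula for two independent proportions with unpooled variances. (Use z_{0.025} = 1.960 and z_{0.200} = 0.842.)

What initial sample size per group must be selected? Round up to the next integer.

n = (z_{α/2} + z_β)² · [p₁(1−p₁) + p₂(1−p₂)] / (p₁ − p₂)²
  = (1.960 + 0.842)² · (0.48·0.52 + 0.56·0.44) / (-0.08)²
  = (2.802)² · (0.2496 + 0.2464) / 0.0064
  = 7.8512 · 0.4960 / 0.0064
  = 608.47
Adjust for 89% response: 608.47 / 0.89 = 683.67.
Round up → n = 684 per group.

n = 684 per group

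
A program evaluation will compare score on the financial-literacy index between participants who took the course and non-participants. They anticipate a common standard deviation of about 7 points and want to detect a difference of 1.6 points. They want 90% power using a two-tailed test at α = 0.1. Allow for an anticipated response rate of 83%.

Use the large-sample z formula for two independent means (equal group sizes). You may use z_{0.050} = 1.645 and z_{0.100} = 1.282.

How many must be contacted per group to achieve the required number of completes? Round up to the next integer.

n = 396 per group

n = (z_{α/2} + z_β)² · (σ₁² + σ₂²) / δ²
  = (1.645 + 1.282)² · (2·7² = 98) / 1.6²
  = 8.5673 · 98 / 2.56
  = 327.97
Adjust for 83% response: 327.97 / 0.83 = 395.14.
Round up → n = 396 per group.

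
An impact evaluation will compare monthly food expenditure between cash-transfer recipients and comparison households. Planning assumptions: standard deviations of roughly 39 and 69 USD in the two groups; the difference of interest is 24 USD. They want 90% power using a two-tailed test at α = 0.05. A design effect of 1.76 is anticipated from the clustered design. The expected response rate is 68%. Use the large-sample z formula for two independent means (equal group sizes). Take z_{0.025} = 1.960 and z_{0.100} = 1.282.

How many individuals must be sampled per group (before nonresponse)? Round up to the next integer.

n = (z_{α/2} + z_β)² · (σ₁² + σ₂²) / δ²
  = (1.960 + 1.282)² · (39² + 69² = 6282) / 24²
  = 10.5106 · 6282 / 576
  = 114.63
Design effect: 1.76 × 114.63 = 201.75.
Adjust for 68% response: 201.75 / 0.68 = 296.69.
Round up → n = 297 per group.

n = 297 per group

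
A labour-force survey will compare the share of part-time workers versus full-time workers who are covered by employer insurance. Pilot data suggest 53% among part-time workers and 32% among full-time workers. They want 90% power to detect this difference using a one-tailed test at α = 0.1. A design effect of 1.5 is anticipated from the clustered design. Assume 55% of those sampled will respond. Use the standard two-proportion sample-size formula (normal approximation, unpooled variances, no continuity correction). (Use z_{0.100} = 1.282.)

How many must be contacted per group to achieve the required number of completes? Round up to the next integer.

n = (z_α + z_β)² · [p₁(1−p₁) + p₂(1−p₂)] / (p₁ − p₂)²
  = (1.282 + 1.282)² · (0.53·0.47 + 0.32·0.68) / (0.21)²
  = (2.564)² · (0.2491 + 0.2176) / 0.0441
  = 6.5741 · 0.4667 / 0.0441
  = 69.57
Design effect: 1.5 × 69.57 = 104.36.
Adjust for 55% response: 104.36 / 0.55 = 189.74.
Round up → n = 190 per group.

n = 190 per group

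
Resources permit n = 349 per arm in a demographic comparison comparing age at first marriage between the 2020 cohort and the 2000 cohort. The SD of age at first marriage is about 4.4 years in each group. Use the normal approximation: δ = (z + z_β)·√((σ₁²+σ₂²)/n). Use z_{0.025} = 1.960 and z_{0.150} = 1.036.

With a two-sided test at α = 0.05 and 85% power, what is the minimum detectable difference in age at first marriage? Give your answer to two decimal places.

δ = (z_{α/2} + z_β) · √((σ₁²+σ₂²)/n)
  = (1.960 + 1.036) · √(38.72/349)
  = 2.996 · √0.11095
  = 2.996 · 0.3331
  = 0.9979

Minimum detectable difference ≈ 1.00 years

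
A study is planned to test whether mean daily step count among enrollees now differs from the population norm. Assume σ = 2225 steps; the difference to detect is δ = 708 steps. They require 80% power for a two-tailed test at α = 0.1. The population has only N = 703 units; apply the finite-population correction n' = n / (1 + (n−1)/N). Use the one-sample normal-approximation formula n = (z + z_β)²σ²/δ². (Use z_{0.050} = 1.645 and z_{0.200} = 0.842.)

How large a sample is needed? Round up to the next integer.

n = (z_{α/2} + z_β)² · σ² / δ²
  = (1.645 + 0.842)² · 2225² / 708²
  = 6.1852 · 4950625 / 501264
  = 61.09
Finite-population correction (N = 703): 61.09 / (1 + (61.09 − 1)/703) = 56.28.
Round up → n = 57.

n = 57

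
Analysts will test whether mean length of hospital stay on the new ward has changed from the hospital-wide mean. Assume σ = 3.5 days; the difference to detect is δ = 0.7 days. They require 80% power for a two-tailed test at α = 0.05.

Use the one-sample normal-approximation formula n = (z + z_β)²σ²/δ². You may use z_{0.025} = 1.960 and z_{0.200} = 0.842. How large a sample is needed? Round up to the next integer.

n = 197

n = (z_{α/2} + z_β)² · σ² / δ²
  = (1.960 + 0.842)² · 3.5² / 0.7²
  = 7.8512 · 12.25 / 0.49
  = 196.28
Round up → n = 197.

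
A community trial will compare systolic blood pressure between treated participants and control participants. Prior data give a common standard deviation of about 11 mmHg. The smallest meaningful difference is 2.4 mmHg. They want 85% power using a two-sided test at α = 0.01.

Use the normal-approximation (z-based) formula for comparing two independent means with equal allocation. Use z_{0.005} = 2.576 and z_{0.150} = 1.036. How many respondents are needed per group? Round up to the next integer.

n = (z_{α/2} + z_β)² · (σ₁² + σ₂²) / δ²
  = (2.576 + 1.036)² · (2·11² = 242) / 2.4²
  = 13.0465 · 242 / 5.76
  = 548.14
Round up → n = 549 per group.

n = 549 per group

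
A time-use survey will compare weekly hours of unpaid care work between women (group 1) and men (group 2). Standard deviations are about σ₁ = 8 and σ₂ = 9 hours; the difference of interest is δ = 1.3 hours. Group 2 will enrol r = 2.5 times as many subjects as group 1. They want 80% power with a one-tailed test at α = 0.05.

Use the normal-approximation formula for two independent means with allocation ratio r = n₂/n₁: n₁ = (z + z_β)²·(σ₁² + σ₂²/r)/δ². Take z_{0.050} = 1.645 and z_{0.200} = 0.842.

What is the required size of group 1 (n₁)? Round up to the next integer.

n₁ = (z_α + z_β)² · (σ₁² + σ₂²/r) / δ²
   = (1.645 + 0.842)² · (8² + 9²/2.5) / 1.3²
   = 6.1852 · (64 + 32.4) / 1.69
   = 6.1852 · 96.4 / 1.69
   = 352.81
Round up → n₁ = 353; n₂ = r·n₁ = 2.5 × 353 = 883.

n₁ = 353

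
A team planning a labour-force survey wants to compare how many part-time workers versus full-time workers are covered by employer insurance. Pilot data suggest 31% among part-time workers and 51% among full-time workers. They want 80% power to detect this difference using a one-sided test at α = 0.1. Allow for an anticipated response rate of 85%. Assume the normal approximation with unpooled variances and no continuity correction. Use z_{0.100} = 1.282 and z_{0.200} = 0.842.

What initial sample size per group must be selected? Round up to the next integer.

n = 62 per group

n = (z_α + z_β)² · [p₁(1−p₁) + p₂(1−p₂)] / (p₁ − p₂)²
  = (1.282 + 0.842)² · (0.31·0.69 + 0.51·0.49) / (-0.20)²
  = (2.124)² · (0.2139 + 0.2499) / 0.0400
  = 4.5114 · 0.4638 / 0.0400
  = 52.31
Adjust for 85% response: 52.31 / 0.85 = 61.54.
Round up → n = 62 per group.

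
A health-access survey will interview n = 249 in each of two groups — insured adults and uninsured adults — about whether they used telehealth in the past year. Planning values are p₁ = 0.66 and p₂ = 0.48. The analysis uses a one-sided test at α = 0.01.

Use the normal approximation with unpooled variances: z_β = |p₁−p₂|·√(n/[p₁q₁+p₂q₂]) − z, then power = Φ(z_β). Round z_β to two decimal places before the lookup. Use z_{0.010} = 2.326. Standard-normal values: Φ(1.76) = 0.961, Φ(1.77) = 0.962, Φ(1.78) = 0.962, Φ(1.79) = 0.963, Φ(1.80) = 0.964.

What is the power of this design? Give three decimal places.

z_β = |p₁−p₂|·√(n/[p₁q₁+p₂q₂]) − z_α
    = 0.18 · √(249/0.4740) − 2.326
    = 0.18 · 22.9198 − 2.326
    = 4.1256 − 2.326 = 1.7996 → 1.80
Power = Φ(1.80) = 0.964.

Power ≈ 0.964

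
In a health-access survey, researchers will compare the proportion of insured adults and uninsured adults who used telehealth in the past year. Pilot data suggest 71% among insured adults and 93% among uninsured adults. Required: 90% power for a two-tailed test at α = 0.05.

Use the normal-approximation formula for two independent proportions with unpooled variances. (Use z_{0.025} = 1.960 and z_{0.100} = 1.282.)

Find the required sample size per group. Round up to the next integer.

n = (z_{α/2} + z_β)² · [p₁(1−p₁) + p₂(1−p₂)] / (p₁ − p₂)²
  = (1.960 + 1.282)² · (0.71·0.29 + 0.93·0.07) / (-0.22)²
  = (3.242)² · (0.2059 + 0.0651) / 0.0484
  = 10.5106 · 0.2710 / 0.0484
  = 58.85
Round up → n = 59 per group.

n = 59 per group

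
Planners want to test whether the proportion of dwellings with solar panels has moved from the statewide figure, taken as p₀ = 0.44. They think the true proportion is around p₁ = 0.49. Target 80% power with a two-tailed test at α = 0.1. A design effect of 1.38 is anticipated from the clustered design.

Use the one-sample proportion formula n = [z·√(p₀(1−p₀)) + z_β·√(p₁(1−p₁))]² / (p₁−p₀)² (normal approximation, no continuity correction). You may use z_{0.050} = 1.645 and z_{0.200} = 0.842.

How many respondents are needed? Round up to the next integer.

n = [z_{α/2}·√(p₀q₀) + z_β·√(p₁q₁)]² / (p₁ − p₀)²
  = [1.645·√(0.44·0.56) + 0.842·√(0.49·0.51)]² / (0.05)²
  = [1.645·0.4964 + 0.842·0.4999]² / 0.0025
  = [1.2375]² / 0.0025
  = 612.54
Design effect: 1.38 × 612.54 = 845.30.
Round up → n = 846.

n = 846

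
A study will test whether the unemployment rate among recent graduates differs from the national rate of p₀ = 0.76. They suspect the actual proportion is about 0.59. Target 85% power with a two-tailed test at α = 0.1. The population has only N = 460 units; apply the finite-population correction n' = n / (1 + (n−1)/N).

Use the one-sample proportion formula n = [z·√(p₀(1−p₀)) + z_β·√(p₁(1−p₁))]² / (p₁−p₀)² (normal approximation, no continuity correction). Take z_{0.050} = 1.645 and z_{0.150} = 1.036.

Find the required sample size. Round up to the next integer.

n = [z_{α/2}·√(p₀q₀) + z_β·√(p₁q₁)]² / (p₁ − p₀)²
  = [1.645·√(0.76·0.24) + 1.036·√(0.59·0.41)]² / (-0.17)²
  = [1.645·0.4271 + 1.036·0.4918]² / 0.0289
  = [1.2121]² / 0.0289
  = 50.84
Finite-population correction (N = 460): 50.84 / (1 + (50.84 − 1)/460) = 45.87.
Round up → n = 46.

n = 46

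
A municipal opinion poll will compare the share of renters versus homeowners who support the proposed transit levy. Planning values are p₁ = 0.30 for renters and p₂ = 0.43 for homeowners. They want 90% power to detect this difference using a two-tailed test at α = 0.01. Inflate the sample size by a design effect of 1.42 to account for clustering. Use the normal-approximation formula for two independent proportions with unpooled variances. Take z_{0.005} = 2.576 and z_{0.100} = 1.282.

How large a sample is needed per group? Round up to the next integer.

n = 570 per group

n = (z_{α/2} + z_β)² · [p₁(1−p₁) + p₂(1−p₂)] / (p₁ − p₂)²
  = (2.576 + 1.282)² · (0.30·0.70 + 0.43·0.57) / (-0.13)²
  = (3.858)² · (0.2100 + 0.2451) / 0.0169
  = 14.8842 · 0.4551 / 0.0169
  = 400.82
Design effect: 1.42 × 400.82 = 569.16.
Round up → n = 570 per group.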